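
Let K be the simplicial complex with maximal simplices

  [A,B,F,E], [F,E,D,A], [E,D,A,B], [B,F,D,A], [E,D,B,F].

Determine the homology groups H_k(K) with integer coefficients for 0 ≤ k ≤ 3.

We work with the vertex ordering A < B < D < E < F. The simplices of K, each written with vertices in increasing order, are:

  0-simplices (5): A, B, D, E, F
  1-simplices (10): AB, AD, AE, AF, BD, BE, BF, DE, DF, EF
  2-simplices (10): ABD, ABE, ABF, ADE, ADF, AEF, BDE, BDF, BEF, DEF
  3-simplices (5): ABDE, ABDF, ABEF, ADEF, BDEF

so the chain groups are C_0 ≅ Z^5, C_1 ≅ Z^10, C_2 ≅ Z^10, C_3 ≅ Z^5.

Boundary ∂_1: C_1 → C_0 is given by ∂[p,q] = [q] − [p]. For instance
  ∂DF = F − D.
As a 5×10 matrix over Z this has rank 4, with invariant factors (1,1,1,1).

The boundary map ∂_2: C_2 → C_1 acts by ∂[p,q,r] = [q,r] − [p,r] + [p,q]. For instance
  ∂ADE = DE − AE + AD,
  ∂ABD = BD − AD + AB.
The 10×10 boundary matrix has rank 6 and Smith normal form diag(1,1,1,1,1,1).

The boundary map ∂_3: C_3 → C_2 sends each 3-simplex σ to the alternating sum Σ_i (−1)^i (σ with its i-th vertex removed). For instance
  ∂ABEF = BEF − AEF + ABF − ABE,
  ∂ABDF = BDF − ADF + ABF − ABD.
The 10×5 boundary matrix has rank 4 and Smith normal form diag(1,1,1,1).

Reading off H_k = ker ∂_k / im ∂_{k+1}:

  H_0: rank C_0 − rank ∂_1 = 5 − 4 = 1, and the invariant factors of ∂_1 are all 1, so H_0 = Z.
  H_1: rank ker ∂_1 − rank ∂_2 = (10 − 4) − 6 = 0, and the invariant factors of ∂_2 are all 1, so H_1 = 0.
  H_2: rank ker ∂_2 − rank ∂_3 = (10 − 6) − 4 = 0, and the invariant factors of ∂_3 are all 1, so H_2 = 0.
  H_3: rank ker ∂_3 − rank ∂_4 = (5 − 4) − 0 = 1, and there is no ∂_4, so H_3 = Z.

(K is a triangulation of the 3-sphere S^3.)

H_0 = Z,  H_1 = 0,  H_2 = 0,  H_3 = Z.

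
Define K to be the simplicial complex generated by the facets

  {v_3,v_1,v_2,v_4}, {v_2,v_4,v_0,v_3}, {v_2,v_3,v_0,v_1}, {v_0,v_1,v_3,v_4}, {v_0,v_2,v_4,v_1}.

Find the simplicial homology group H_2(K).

We work with the vertex ordering v_0 < v_1 < v_2 < v_3 < v_4. The simplices of K, each written with vertices in increasing order, are:

  0-simplices (5): [v_0], [v_1], [v_2], [v_3], [v_4]
  1-simplices (10): [v_0,v_1], [v_0,v_2], [v_0,v_3], [v_0,v_4], [v_1,v_2], [v_1,v_3], [v_1,v_4], [v_2,v_3], [v_2,v_4], [v_3,v_4]
  2-simplices (10): [v_0,v_1,v_2], [v_0,v_1,v_3], [v_0,v_1,v_4], [v_0,v_2,v_3], [v_0,v_2,v_4], [v_0,v_3,v_4], [v_1,v_2,v_3], [v_1,v_2,v_4], [v_1,v_3,v_4], [v_2,v_3,v_4]
  3-simplices (5): [v_0,v_1,v_2,v_3], [v_0,v_1,v_2,v_4], [v_0,v_1,v_3,v_4], [v_0,v_2,v_3,v_4], [v_1,v_2,v_3,v_4]

so the chain groups are C_0 ≅ Z^5, C_1 ≅ Z^10, C_2 ≅ Z^10, C_3 ≅ Z^5.

Boundary ∂_1: C_1 → C_0 sends each edge [p,q] (with p < q) to q − p.
As a 5×10 matrix over Z this has rank 4, with invariant factors (1,1,1,1).

The boundary map ∂_2: C_2 → C_1 sends each 2-simplex [p,q,r] to [q,r] − [p,r] + [p,q]. For instance
  ∂[v_0,v_2,v_3] = [v_2,v_3] − [v_0,v_3] + [v_0,v_2],
  ∂[v_1,v_2,v_4] = [v_2,v_4] − [v_1,v_4] + [v_1,v_2].
This gives a 10×10 integer matrix of rank 6; reducing to Smith normal form yields diagonal entries (1,1,1,1,1,1).

∂_3: C_3 → C_2 sends each 3-simplex σ to the alternating sum Σ_i (−1)^i (σ with its i-th vertex removed). For instance
  ∂[v_0,v_1,v_2,v_3] = [v_1,v_2,v_3] − [v_0,v_2,v_3] + [v_0,v_1,v_3] − [v_0,v_1,v_2],
  ∂[v_0,v_1,v_3,v_4] = [v_1,v_3,v_4] − [v_0,v_3,v_4] + [v_0,v_1,v_4] − [v_0,v_1,v_3].
The 10×5 boundary matrix has rank 4 and Smith normal form diag(1,1,1,1).

Computing H_k = (kernel of ∂_k) / (image of ∂_{k+1}):

  H_2: rank ker ∂_2 − rank ∂_3 = (10 − 6) − 4 = 0, and the invariant factors of ∂_3 are all 1, so H_2 = 0.

H_2 = 0.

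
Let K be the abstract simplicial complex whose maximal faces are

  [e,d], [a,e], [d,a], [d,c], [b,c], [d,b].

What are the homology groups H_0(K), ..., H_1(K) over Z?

H_0 ≅ Z,  H_1 ≅ Z^2.

We work with the vertex ordering a < b < c < d < e. The simplices of K, each written with vertices in increasing order, are:

  0-simplices (5): a, b, c, d, e
  1-simplices (6): ad, ae, bc, bd, cd, de

Hence C_0 ≅ Z^5, C_1 ≅ Z^6.

The boundary map ∂_1: C_1 → C_0 sends each edge [p,q] (with p < q) to q − p.
The resulting 5×6 matrix has rank 4, and its Smith normal form has invariant factors (1,1,1,1).

From H_k ≅ ker(∂_k) / im(∂_{k+1}) we obtain:

  H_0: rank C_0 − rank ∂_1 = 5 − 4 = 1, and the invariant factors of ∂_1 are all 1, so H_0 ≅ Z.
  H_1: rank ker ∂_1 − rank ∂_2 = (6 − 4) − 0 = 2, and there is no ∂_2, so H_1 ≅ Z^2.

(K is a triangulation of a wedge of 2 circles.)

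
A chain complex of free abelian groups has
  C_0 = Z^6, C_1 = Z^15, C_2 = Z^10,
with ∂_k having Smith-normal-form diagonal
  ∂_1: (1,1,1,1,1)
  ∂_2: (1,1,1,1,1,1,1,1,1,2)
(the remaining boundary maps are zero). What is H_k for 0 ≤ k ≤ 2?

H_0 = Z,  H_1 = Z/2,  H_2 = 0.

H_0: b_0 = 6 − 0 − 5 = 1; torsion from ∂_1 factors > 1: none. So H_0 = Z.
H_1: b_1 = 15 − 5 − 10 = 0; torsion from ∂_2 factors > 1: [2]. So H_1 = Z/2.
H_2: b_2 = 10 − 10 − 0 = 0; torsion from ∂_3 factors > 1: none. So H_2 = 0.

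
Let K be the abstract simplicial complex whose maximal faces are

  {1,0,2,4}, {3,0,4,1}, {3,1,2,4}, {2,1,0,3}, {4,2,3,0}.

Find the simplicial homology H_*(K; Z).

We work with the vertex ordering 0 < 1 < 2 < 3 < 4. The simplices of K, each written with vertices in increasing order, are:

  0-simplices (5): [0], [1], [2], [3], [4]
  1-simplices (10): [0,1], [0,2], [0,3], [0,4], [1,2], [1,3], [1,4], [2,3], [2,4], [3,4]
  2-simplices (10): [0,1,2], [0,1,3], [0,1,4], [0,2,3], [0,2,4], [0,3,4], [1,2,3], [1,2,4], [1,3,4], [2,3,4]
  3-simplices (5): [0,1,2,3], [0,1,2,4], [0,1,3,4], [0,2,3,4], [1,2,3,4]

giving chain groups C_0 ≅ Z^5, C_1 ≅ Z^10, C_2 ≅ Z^10, C_3 ≅ Z^5.

∂_1: C_1 → C_0 maps an edge to its endpoints' difference, ∂[p,q] = q − p. For instance
  ∂[2,4] = [4] − [2].
The 5×10 boundary matrix has rank 4 and Smith normal form diag(1,1,1,1).

The boundary map ∂_2: C_2 → C_1 maps a triangle to the signed sum of its edges. For instance
  ∂[1,3,4] = [3,4] − [1,4] + [1,3],
  ∂[0,3,4] = [3,4] − [0,4] + [0,3].
The 10×10 boundary matrix has rank 6 and Smith normal form diag(1,1,1,1,1,1).

∂_3: C_3 → C_2 sends each 3-simplex σ to the alternating sum Σ_i (−1)^i (σ with its i-th vertex removed). For instance
  ∂[0,2,3,4] = [2,3,4] − [0,3,4] + [0,2,4] − [0,2,3],
  ∂[0,1,3,4] = [1,3,4] − [0,3,4] + [0,1,4] − [0,1,3].
This gives a 10×5 integer matrix of rank 4; reducing to Smith normal form yields diagonal entries (1,1,1,1).

Reading off H_k = ker ∂_k / im ∂_{k+1}:

  H_0: rank C_0 − rank ∂_1 = 5 − 4 = 1, and the invariant factors of ∂_1 are all 1, so H_0 = Z.
  H_1: rank ker ∂_1 − rank ∂_2 = (10 − 4) − 6 = 0, and the invariant factors of ∂_2 are all 1, so H_1 = 0.
  H_2: rank ker ∂_2 − rank ∂_3 = (10 − 6) − 4 = 0, and the invariant factors of ∂_3 are all 1, so H_2 = 0.
  H_3: rank ker ∂_3 − rank ∂_4 = (5 − 4) − 0 = 1, and there is no ∂_4, so H_3 = Z.

As a check, the Euler characteristic is 5 − 10 + 10 − 5 = 0, which agrees with 1 − 0 + 0 − 1 = 0.

H_0 ≅ Z,  H_1 = 0,  H_2 = 0,  H_3 ≅ Z.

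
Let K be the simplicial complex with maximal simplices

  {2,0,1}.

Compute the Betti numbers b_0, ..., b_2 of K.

b_0 = 1, b_1 = 0, b_2 = 0.

Take the total order 0 < 1 < 2 on the vertex set. Then K (dimension 2) consists of the simplices:

  0-simplices (3): [0], [1], [2]
  1-simplices (3): [0,1], [0,2], [1,2]
  2-simplices (1): [0,1,2]

Hence C_0 ≅ Z^3, C_1 ≅ Z^3, C_2 ≅ Z^1.

Boundary ∂_1: C_1 → C_0 is given by ∂[p,q] = [q] − [p].
The 3×3 boundary matrix has rank 2 and Smith normal form diag(1,1).

The boundary map ∂_2: C_2 → C_1 maps a triangle to the signed sum of its edges. For instance
  ∂[0,1,2] = [1,2] − [0,2] + [0,1].
As a 3×1 matrix over Z this has rank 1, with invariant factors (1).

Reading off H_k = ker ∂_k / im ∂_{k+1}:

  H_0: rank C_0 − rank ∂_1 = 3 − 2 = 1, and the invariant factors of ∂_1 are all 1, so H_0 = Z.
  H_1: rank ker ∂_1 − rank ∂_2 = (3 − 2) − 1 = 0, and the invariant factors of ∂_2 are all 1, so H_1 = 0.
  H_2: rank ker ∂_2 − rank ∂_3 = (1 − 1) − 0 = 0, and there is no ∂_3, so H_2 = 0.

As a check, the Euler characteristic is 3 − 3 + 1 = 1, which agrees with 1 − 0 + 0 = 1.

Hence the Betti numbers are b_0 = 1, b_1 = 0, b_2 = 0.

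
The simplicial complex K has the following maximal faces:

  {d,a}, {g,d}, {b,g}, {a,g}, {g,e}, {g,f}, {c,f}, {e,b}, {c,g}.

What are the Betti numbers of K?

b_0 = 1, b_1 = 3.

Order the vertices as a < b < c < d < e < f < g. Listing each simplex with vertices in this order, K has dimension 1 with simplices:

  0-simplices (7): a, b, c, d, e, f, g
  1-simplices (9): ad, ag, be, bg, cf, cg, dg, eg, fg

giving chain groups C_0 ≅ Z^7, C_1 ≅ Z^9.

∂_1: C_1 → C_0 sends each edge [p,q] (with p < q) to q − p.
The resulting 7×9 matrix has rank 6, and its Smith normal form has invariant factors (1,1,1,1,1,1).

Reading off H_k = ker ∂_k / im ∂_{k+1}:

  H_0: rank C_0 − rank ∂_1 = 7 − 6 = 1, and the invariant factors of ∂_1 are all 1, so H_0 ≅ Z.
  H_1: rank ker ∂_1 − rank ∂_2 = (9 − 6) − 0 = 3, and there is no ∂_2, so H_1 ≅ Z^3.

Hence the Betti numbers are b_0 = 1, b_1 = 3.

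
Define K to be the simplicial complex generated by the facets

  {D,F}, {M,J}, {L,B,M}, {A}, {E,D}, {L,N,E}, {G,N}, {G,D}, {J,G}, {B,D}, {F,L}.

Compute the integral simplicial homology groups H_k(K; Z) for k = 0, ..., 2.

Order the vertices as A < B < D < E < F < G < J < L < M < N. Listing each simplex with vertices in this order, K has dimension 2 with simplices:

  0-simplices (10): A, B, D, E, F, G, J, L, M, N
  1-simplices (14): BD, BL, BM, DE, DF, DG, EL, EN, FL, GJ, GN, JM, LM, LN
  2-simplices (2): BLM, ELN

giving chain groups C_0 ≅ Z^10, C_1 ≅ Z^14, C_2 ≅ Z^2.

∂_1: C_1 → C_0 sends each edge [p,q] (with p < q) to q − p.
The 10×14 boundary matrix has rank 8 and Smith normal form diag(1,1,1,1,1,1,1,1).

∂_2: C_2 → C_1 maps a triangle to the signed sum of its edges. For instance
  ∂BLM = LM − BM + BL,
  ∂ELN = LN − EN + EL.
As a 14×2 matrix over Z this has rank 2, with invariant factors (1,1).

From H_k ≅ ker(∂_k) / im(∂_{k+1}) we obtain:

  H_0: rank C_0 − rank ∂_1 = 10 − 8 = 2, and the invariant factors of ∂_1 are all 1, so H_0 = Z^2.
  H_1: rank ker ∂_1 − rank ∂_2 = (14 − 8) − 2 = 4, and the invariant factors of ∂_2 are all 1, so H_1 = Z^4.
  H_2: rank ker ∂_2 − rank ∂_3 = (2 − 2) − 0 = 0, and there is no ∂_3, so H_2 = 0.

As a check, the Euler characteristic is 10 − 14 + 2 = -2, which agrees with 2 − 4 + 0 = -2.

H_0 ≅ Z^2,  H_1 ≅ Z^4,  H_2 = 0.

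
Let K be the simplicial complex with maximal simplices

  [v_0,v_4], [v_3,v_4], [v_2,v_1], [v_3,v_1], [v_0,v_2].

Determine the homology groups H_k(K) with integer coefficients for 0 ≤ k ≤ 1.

H_0 ≅ Z,  H_1 ≅ Z.

We work with the vertex ordering v_0 < v_1 < v_2 < v_3 < v_4. The simplices of K, each written with vertices in increasing order, are:

  0-simplices (5): [v_0], [v_1], [v_2], [v_3], [v_4]
  1-simplices (5): [v_0,v_2], [v_0,v_4], [v_1,v_2], [v_1,v_3], [v_3,v_4]

so the chain groups are C_0 ≅ Z^5, C_1 ≅ Z^5.

∂_1: C_1 → C_0 maps an edge to its endpoints' difference, ∂[p,q] = q − p. For instance
  ∂[v_0,v_4] = [v_4] − [v_0].
The 5×5 boundary matrix has rank 4 and Smith normal form diag(1,1,1,1).

Computing H_k = (kernel of ∂_k) / (image of ∂_{k+1}):

  H_0: rank C_0 − rank ∂_1 = 5 − 4 = 1, and the invariant factors of ∂_1 are all 1, so H_0 ≅ Z.
  H_1: rank ker ∂_1 − rank ∂_2 = (5 − 4) − 0 = 1, and there is no ∂_2, so H_1 ≅ Z.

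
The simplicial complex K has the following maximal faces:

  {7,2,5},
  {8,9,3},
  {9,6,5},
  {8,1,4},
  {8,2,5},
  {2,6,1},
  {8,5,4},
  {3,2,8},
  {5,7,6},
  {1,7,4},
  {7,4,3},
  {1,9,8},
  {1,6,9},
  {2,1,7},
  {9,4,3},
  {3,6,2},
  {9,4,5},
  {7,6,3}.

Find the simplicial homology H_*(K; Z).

Order the vertices as 1 < 2 < 3 < 4 < 5 < 6 < 7 < 8 < 9. Listing each simplex with vertices in this order, K has dimension 2 with simplices:

  0-simplices (9): [1], [2], [3], [4], [5], [6], [7], [8], [9]
  1-simplices (27): (27 of them)
  2-simplices (18): [1,2,6], [1,2,7], [1,4,7], [1,4,8], [1,6,9], [1,8,9], [2,3,6], [2,3,8], [2,5,7], [2,5,8], [3,4,7], [3,4,9], [3,6,7], [3,8,9], [4,5,8], [4,5,9], [5,6,7], [5,6,9]

Hence C_0 ≅ Z^9, C_1 ≅ Z^27, C_2 ≅ Z^18.

Boundary ∂_1: C_1 → C_0 is given by ∂[p,q] = [q] − [p]. For instance
  ∂[2,3] = [3] − [2].
The resulting 9×27 matrix has rank 8, and its Smith normal form has invariant factors (1,1,1,1,1,1,1,1).

The boundary map ∂_2: C_2 → C_1 maps a triangle to the signed sum of its edges. For instance
  ∂[4,5,9] = [5,9] − [4,9] + [4,5],
  ∂[1,4,8] = [4,8] − [1,8] + [1,4].
This gives a 27×18 integer matrix of rank 18; reducing to Smith normal form yields diagonal entries (1,1,1,1,1,1,1,1,1,1,1,1,1,1,1,1,1,2).

Computing H_k = (kernel of ∂_k) / (image of ∂_{k+1}):

  H_0: rank C_0 − rank ∂_1 = 9 − 8 = 1, and the invariant factors of ∂_1 are all 1, so H_0 = Z.
  H_1: rank ker ∂_1 − rank ∂_2 = (27 − 8) − 18 = 1, and ∂_2 has invariant factor 2 > 1, so H_1 = Z ⊕ Z/2.
  H_2: rank ker ∂_2 − rank ∂_3 = (18 − 18) − 0 = 0, and there is no ∂_3, so H_2 = 0.

As a check, the Euler characteristic is 9 − 27 + 18 = 0, which agrees with 1 − 1 + 0 = 0.
(K is a triangulation of the Klein bottle.)

H_0 ≅ Z,  H_1 ≅ Z ⊕ Z/2,  H_2 = 0.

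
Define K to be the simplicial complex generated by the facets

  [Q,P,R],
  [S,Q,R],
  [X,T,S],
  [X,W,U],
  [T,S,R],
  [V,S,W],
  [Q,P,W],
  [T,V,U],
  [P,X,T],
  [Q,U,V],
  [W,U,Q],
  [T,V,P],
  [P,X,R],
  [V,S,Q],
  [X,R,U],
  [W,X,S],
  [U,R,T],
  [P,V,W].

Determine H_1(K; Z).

H_1 ≅ Z ⊕ Z_2.

Order the vertices as P < Q < R < S < T < U < V < W < X. Listing each simplex with vertices in this order, K has dimension 2 with simplices:

  0-simplices (9): P, Q, R, S, T, U, V, W, X
  1-simplices (27): PQ, PR, PT, PV, PW, PX, QR, QS, QU, QV, QW, RS, RT, RU, RX, ST, SV, SW, SX, TU, TV, TX, UV, UW, UX, VW, WX
  2-simplices (18): PQR, PQW, PRX, PTV, PTX, PVW, QRS, QSV, QUV, QUW, RST, RTU, RUX, STX, SVW, SWX, TUV, UWX

Hence C_0 ≅ Z^9, C_1 ≅ Z^27, C_2 ≅ Z^18.

∂_1: C_1 → C_0 maps an edge to its endpoints' difference, ∂[p,q] = q − p.
The resulting 9×27 matrix has rank 8, and its Smith normal form has invariant factors (1,1,1,1,1,1,1,1).

∂_2: C_2 → C_1 sends each 2-simplex [p,q,r] to [q,r] − [p,r] + [p,q]. For instance
  ∂PRX = RX − PX + PR,
  ∂QUV = UV − QV + QU.
As a 27×18 matrix over Z this has rank 18, with invariant factors (1,1,1,1,1,1,1,1,1,1,1,1,1,1,1,1,1,2).

From H_k ≅ ker(∂_k) / im(∂_{k+1}) we obtain:

  H_1: rank ker ∂_1 − rank ∂_2 = (27 − 8) − 18 = 1, and ∂_2 has invariant factor 2 > 1, so H_1 ≅ Z ⊕ Z_2.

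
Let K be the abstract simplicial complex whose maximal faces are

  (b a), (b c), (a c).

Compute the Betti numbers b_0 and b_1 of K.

Fix the vertex order a < b < c and write every simplex with vertices in increasing order. Then dim K = 1 and the simplices of K are:

  0-simplices (3): a, b, c
  1-simplices (3): ab, ac, bc

Hence C_0 ≅ Z^3, C_1 ≅ Z^3.

∂_1: C_1 → C_0 is given by ∂[p,q] = [q] − [p].
The resulting 3×3 matrix has rank 2, and its Smith normal form has invariant factors (1,1).

From H_k ≅ ker(∂_k) / im(∂_{k+1}) we obtain:

  H_0: rank C_0 − rank ∂_1 = 3 − 2 = 1, and the invariant factors of ∂_1 are all 1, so H_0 ≅ Z.
  H_1: rank ker ∂_1 − rank ∂_2 = (3 − 2) − 0 = 1, and there is no ∂_2, so H_1 ≅ Z.

(K is a triangulation of the circle S^1.)

Hence the Betti numbers are b_0 = 1, b_1 = 1.

b_0 = 1, b_1 = 1.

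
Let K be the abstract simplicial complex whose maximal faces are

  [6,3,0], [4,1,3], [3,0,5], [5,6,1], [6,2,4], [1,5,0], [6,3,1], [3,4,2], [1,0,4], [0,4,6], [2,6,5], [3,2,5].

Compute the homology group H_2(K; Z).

H_2 ≅ 0.

Take the total order 0 < 1 < 2 < 3 < 4 < 5 < 6 on the vertex set. Then K (dimension 2) consists of the simplices:

  0-simplices (7): [0], [1], [2], [3], [4], [5], [6]
  1-simplices (18): [0,1], [0,3], [0,4], [0,5], [0,6], [1,3], [1,4], [1,5], [1,6], [2,3], [2,4], [2,5], [2,6], [3,4], [3,5], [3,6], [4,6], [5,6]
  2-simplices (12): [0,1,4], [0,1,5], [0,3,5], [0,3,6], [0,4,6], [1,3,4], [1,3,6], [1,5,6], [2,3,4], [2,3,5], [2,4,6], [2,5,6]

Hence C_0 ≅ Z^7, C_1 ≅ Z^18, C_2 ≅ Z^12.

The boundary map ∂_1: C_1 → C_0 is given by ∂[p,q] = [q] − [p]. For instance
  ∂[1,6] = [6] − [1].
The 7×18 boundary matrix has rank 6 and Smith normal form diag(1,1,1,1,1,1).

∂_2: C_2 → C_1 acts by ∂[p,q,r] = [q,r] − [p,r] + [p,q]. For instance
  ∂[1,5,6] = [5,6] − [1,6] + [1,5],
  ∂[0,1,4] = [1,4] − [0,4] + [0,1].
This gives a 18×12 integer matrix of rank 12; reducing to Smith normal form yields diagonal entries (1,1,1,1,1,1,1,1,1,1,1,2).

Reading off H_k = ker ∂_k / im ∂_{k+1}:

  H_2: rank ker ∂_2 − rank ∂_3 = (12 − 12) − 0 = 0, and there is no ∂_3, so H_2 ≅ 0.

(K is a triangulation of the real projective plane RP^2.)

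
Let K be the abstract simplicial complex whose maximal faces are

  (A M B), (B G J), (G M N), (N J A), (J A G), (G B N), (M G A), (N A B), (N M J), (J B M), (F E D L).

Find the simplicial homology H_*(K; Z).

We work with the vertex ordering A < B < D < E < F < G < J < L < M < N. The simplices of K, each written with vertices in increasing order, are:

  0-simplices (10): A, B, D, E, F, G, J, L, M, N
  1-simplices (21): AB, AG, AJ, AM, AN, BG, BJ, BM, BN, DE, DF, DL, EF, EL, FL, GJ, GM, GN, JM, JN, MN
  2-simplices (14): ABM, ABN, AGJ, AGM, AJN, BGJ, BGN, BJM, DEF, DEL, DFL, EFL, GMN, JMN
  3-simplices (1): DEFL

so the chain groups are C_0 ≅ Z^10, C_1 ≅ Z^21, C_2 ≅ Z^14, C_3 ≅ Z^1.

∂_1: C_1 → C_0 sends each edge [p,q] (with p < q) to q − p. For instance
  ∂AB = B − A.
As a 10×21 matrix over Z this has rank 8, with invariant factors (1,1,1,1,1,1,1,1).

The boundary map ∂_2: C_2 → C_1 sends each 2-simplex [p,q,r] to [q,r] − [p,r] + [p,q]. For instance
  ∂AGJ = GJ − AJ + AG,
  ∂DFL = FL − DL + DF.
This gives a 21×14 integer matrix of rank 13; reducing to Smith normal form yields diagonal entries (1,1,1,1,1,1,1,1,1,1,1,1,2).

Boundary ∂_3: C_3 → C_2 sends each 3-simplex σ to the alternating sum Σ_i (−1)^i (σ with its i-th vertex removed). For instance
  ∂DEFL = EFL − DFL + DEL − DEF.
This gives a 14×1 integer matrix of rank 1; reducing to Smith normal form yields diagonal entries (1).

Now H_k = ker ∂_k / im ∂_{k+1}, so:

  H_0: rank C_0 − rank ∂_1 = 10 − 8 = 2, and the invariant factors of ∂_1 are all 1, so H_0 = Z^2.
  H_1: rank ker ∂_1 − rank ∂_2 = (21 − 8) − 13 = 0, and ∂_2 has invariant factor 2 > 1, so H_1 = Z/2.
  H_2: rank ker ∂_2 − rank ∂_3 = (14 − 13) − 1 = 0, and the invariant factors of ∂_3 are all 1, so H_2 = 0.
  H_3: rank ker ∂_3 − rank ∂_4 = (1 − 1) − 0 = 0, and there is no ∂_4, so H_3 = 0.

(K is a triangulation of the disjoint union of the 3-simplex and the real projective plane RP^2.)

H_0 = Z^2,  H_1 = Z/2,  H_2 = 0,  H_3 = 0.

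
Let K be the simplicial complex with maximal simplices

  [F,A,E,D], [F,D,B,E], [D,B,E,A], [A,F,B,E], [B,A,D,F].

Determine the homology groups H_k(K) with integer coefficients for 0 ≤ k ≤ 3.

H_0 = Z,  H_1 = 0,  H_2 = 0,  H_3 = Z.

Order the vertices as A < B < D < E < F. Listing each simplex with vertices in this order, K has dimension 3 with simplices:

  0-simplices (5): A, B, D, E, F
  1-simplices (10): AB, AD, AE, AF, BD, BE, BF, DE, DF, EF
  2-simplices (10): ABD, ABE, ABF, ADE, ADF, AEF, BDE, BDF, BEF, DEF
  3-simplices (5): ABDE, ABDF, ABEF, ADEF, BDEF

so the chain groups are C_0 ≅ Z^5, C_1 ≅ Z^10, C_2 ≅ Z^10, C_3 ≅ Z^5.

∂_1: C_1 → C_0 maps an edge to its endpoints' difference, ∂[p,q] = q − p.
As a 5×10 matrix over Z this has rank 4, with invariant factors (1,1,1,1).

The boundary map ∂_2: C_2 → C_1 acts by ∂[p,q,r] = [q,r] − [p,r] + [p,q]. For instance
  ∂ABD = BD − AD + AB,
  ∂AEF = EF − AF + AE.
This gives a 10×10 integer matrix of rank 6; reducing to Smith normal form yields diagonal entries (1,1,1,1,1,1).

Boundary ∂_3: C_3 → C_2 sends each 3-simplex σ to the alternating sum Σ_i (−1)^i (σ with its i-th vertex removed). For instance
  ∂ABEF = BEF − AEF + ABF − ABE,
  ∂ABDE = BDE − ADE + ABE − ABD.
The 10×5 boundary matrix has rank 4 and Smith normal form diag(1,1,1,1).

Now H_k = ker ∂_k / im ∂_{k+1}, so:

  H_0: rank C_0 − rank ∂_1 = 5 − 4 = 1, and the invariant factors of ∂_1 are all 1, so H_0 ≅ Z.
  H_1: rank ker ∂_1 − rank ∂_2 = (10 − 4) − 6 = 0, and the invariant factors of ∂_2 are all 1, so H_1 ≅ 0.
  H_2: rank ker ∂_2 − rank ∂_3 = (10 − 6) − 4 = 0, and the invariant factors of ∂_3 are all 1, so H_2 ≅ 0.
  H_3: rank ker ∂_3 − rank ∂_4 = (5 − 4) − 0 = 1, and there is no ∂_4, so H_3 ≅ Z.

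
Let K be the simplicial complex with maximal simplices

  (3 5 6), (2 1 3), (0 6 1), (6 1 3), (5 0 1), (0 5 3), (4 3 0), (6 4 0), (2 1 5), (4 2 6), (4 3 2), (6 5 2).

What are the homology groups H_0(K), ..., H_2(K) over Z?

H_0 ≅ Z,  H_1 ≅ Z/2,  H_2 = 0.

Take the total order 0 < 1 < 2 < 3 < 4 < 5 < 6 on the vertex set. Then K (dimension 2) consists of the simplices:

  0-simplices (7): [0], [1], [2], [3], [4], [5], [6]
  1-simplices (18): [0,1], [0,3], [0,4], [0,5], [0,6], [1,2], [1,3], [1,5], [1,6], [2,3], [2,4], [2,5], [2,6], [3,4], [3,5], [3,6], [4,6], [5,6]
  2-simplices (12): [0,1,5], [0,1,6], [0,3,4], [0,3,5], [0,4,6], [1,2,3], [1,2,5], [1,3,6], [2,3,4], [2,4,6], [2,5,6], [3,5,6]

so the chain groups are C_0 ≅ Z^7, C_1 ≅ Z^18, C_2 ≅ Z^12.

The boundary map ∂_1: C_1 → C_0 sends each edge [p,q] (with p < q) to q − p. For instance
  ∂[0,4] = [4] − [0].
This gives a 7×18 integer matrix of rank 6; reducing to Smith normal form yields diagonal entries (1,1,1,1,1,1).

The boundary map ∂_2: C_2 → C_1 maps a triangle to the signed sum of its edges. For instance
  ∂[2,4,6] = [4,6] − [2,6] + [2,4],
  ∂[0,1,6] = [1,6] − [0,6] + [0,1].
The resulting 18×12 matrix has rank 12, and its Smith normal form has invariant factors (1,1,1,1,1,1,1,1,1,1,1,2).

From H_k ≅ ker(∂_k) / im(∂_{k+1}) we obtain:

  H_0: rank C_0 − rank ∂_1 = 7 − 6 = 1, and the invariant factors of ∂_1 are all 1, so H_0 ≅ Z.
  H_1: rank ker ∂_1 − rank ∂_2 = (18 − 6) − 12 = 0, and ∂_2 has invariant factor 2 > 1, so H_1 ≅ Z/2.
  H_2: rank ker ∂_2 − rank ∂_3 = (12 − 12) − 0 = 0, and there is no ∂_3, so H_2 ≅ 0.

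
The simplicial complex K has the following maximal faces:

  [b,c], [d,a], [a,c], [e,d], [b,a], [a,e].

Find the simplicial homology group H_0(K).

K has 5 vertices, 6 edges.
rank ∂_0 = 0, rank ∂_1 = 4 ⇒ b_0 = 5 − 0 − 4 = 1; all invariant factors of ∂_1 are 1 so no torsion. So H_0 ≅ Z.

H_0 ≅ Z.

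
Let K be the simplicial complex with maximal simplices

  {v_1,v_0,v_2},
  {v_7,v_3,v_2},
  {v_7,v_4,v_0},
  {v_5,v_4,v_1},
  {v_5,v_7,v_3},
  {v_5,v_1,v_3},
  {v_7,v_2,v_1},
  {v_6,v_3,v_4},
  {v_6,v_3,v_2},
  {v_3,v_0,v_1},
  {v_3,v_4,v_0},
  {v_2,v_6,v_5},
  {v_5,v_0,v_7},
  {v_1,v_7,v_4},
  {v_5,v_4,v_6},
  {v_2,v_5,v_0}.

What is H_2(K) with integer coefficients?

K has 8 vertices, 24 edges, 16 triangles.
rank ∂_2 = 15, rank ∂_3 = 0 ⇒ b_2 = 16 − 15 − 0 = 1. So H_2 = Z.

H_2 ≅ Z.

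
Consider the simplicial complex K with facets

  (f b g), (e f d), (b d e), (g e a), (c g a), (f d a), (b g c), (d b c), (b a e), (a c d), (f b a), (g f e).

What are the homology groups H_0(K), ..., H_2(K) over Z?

H_0 = Z,  H_1 = Z_2,  H_2 = 0.

We work with the vertex ordering a < b < c < d < e < f < g. The simplices of K, each written with vertices in increasing order, are:

  0-simplices (7): a, b, c, d, e, f, g
  1-simplices (18): ab, ac, ad, ae, af, ag, bc, bd, be, bf, bg, cd, cg, de, df, ef, eg, fg
  2-simplices (12): abe, abf, acd, acg, adf, aeg, bcd, bcg, bde, bfg, def, efg

so the chain groups are C_0 ≅ Z^7, C_1 ≅ Z^18, C_2 ≅ Z^12.

The boundary map ∂_1: C_1 → C_0 maps an edge to its endpoints' difference, ∂[p,q] = q − p. For instance
  ∂fg = g − f.
The resulting 7×18 matrix has rank 6, and its Smith normal form has invariant factors (1,1,1,1,1,1).

The boundary map ∂_2: C_2 → C_1 maps a triangle to the signed sum of its edges. For instance
  ∂acd = cd − ad + ac,
  ∂efg = fg − eg + ef.
As a 18×12 matrix over Z this has rank 12, with invariant factors (1,1,1,1,1,1,1,1,1,1,1,2).

Now H_k = ker ∂_k / im ∂_{k+1}, so:

  H_0: rank C_0 − rank ∂_1 = 7 − 6 = 1, and the invariant factors of ∂_1 are all 1, so H_0 ≅ Z.
  H_1: rank ker ∂_1 − rank ∂_2 = (18 − 6) − 12 = 0, and ∂_2 has invariant factor 2 > 1, so H_1 ≅ Z_2.
  H_2: rank ker ∂_2 − rank ∂_3 = (12 − 12) − 0 = 0, and there is no ∂_3, so H_2 ≅ 0.

As a check, the Euler characteristic is 7 − 18 + 12 = 1, which agrees with 1 − 0 + 0 = 1.
(K is a triangulation of the real projective plane RP^2.)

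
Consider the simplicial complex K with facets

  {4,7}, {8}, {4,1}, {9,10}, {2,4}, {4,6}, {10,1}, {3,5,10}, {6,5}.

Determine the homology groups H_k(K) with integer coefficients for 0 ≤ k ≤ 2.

H_0 = Z^2,  H_1 = Z,  H_2 = 0.

We work with the vertex ordering 1 < 2 < 3 < 4 < 5 < 6 < 7 < 8 < 9 < 10. The simplices of K, each written with vertices in increasing order, are:

  0-simplices (10): [1], [2], [3], [4], [5], [6], [7], [8], [9], [10]
  1-simplices (10): [1,4], [1,10], [2,4], [3,5], [3,10], [4,6], [4,7], [5,6], [5,10], [9,10]
  2-simplices (1): [3,5,10]

Hence C_0 ≅ Z^10, C_1 ≅ Z^10, C_2 ≅ Z^1.

The boundary map ∂_1: C_1 → C_0 is given by ∂[p,q] = [q] − [p].
The resulting 10×10 matrix has rank 8, and its Smith normal form has invariant factors (1,1,1,1,1,1,1,1).

Boundary ∂_2: C_2 → C_1 acts by ∂[p,q,r] = [q,r] − [p,r] + [p,q]. For instance
  ∂[3,5,10] = [5,10] − [3,10] + [3,5].
The resulting 10×1 matrix has rank 1, and its Smith normal form has invariant factors (1).

Reading off H_k = ker ∂_k / im ∂_{k+1}:

  H_0: rank C_0 − rank ∂_1 = 10 − 8 = 2, and the invariant factors of ∂_1 are all 1, so H_0 ≅ Z^2.
  H_1: rank ker ∂_1 − rank ∂_2 = (10 − 8) − 1 = 1, and the invariant factors of ∂_2 are all 1, so H_1 ≅ Z.
  H_2: rank ker ∂_2 − rank ∂_3 = (1 − 1) − 0 = 0, and there is no ∂_3, so H_2 ≅ 0.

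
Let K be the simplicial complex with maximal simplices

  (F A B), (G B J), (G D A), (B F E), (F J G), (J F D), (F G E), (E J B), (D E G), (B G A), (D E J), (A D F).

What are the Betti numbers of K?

b_0 = 1, b_1 = 0, b_2 = 0.

We work with the vertex ordering A < B < D < E < F < G < J. The simplices of K, each written with vertices in increasing order, are:

  0-simplices (7): A, B, D, E, F, G, J
  1-simplices (18): AB, AD, AF, AG, BE, BF, BG, BJ, DE, DF, DG, DJ, EF, EG, EJ, FG, FJ, GJ
  2-simplices (12): ABF, ABG, ADF, ADG, BEF, BEJ, BGJ, DEG, DEJ, DFJ, EFG, FGJ

so the chain groups are C_0 ≅ Z^7, C_1 ≅ Z^18, C_2 ≅ Z^12.

∂_1: C_1 → C_0 maps an edge to its endpoints' difference, ∂[p,q] = q − p. For instance
  ∂DE = E − D.
As a 7×18 matrix over Z this has rank 6, with invariant factors (1,1,1,1,1,1).

Boundary ∂_2: C_2 → C_1 acts by ∂[p,q,r] = [q,r] − [p,r] + [p,q]. For instance
  ∂ABF = BF − AF + AB,
  ∂DEJ = EJ − DJ + DE.
As a 18×12 matrix over Z this has rank 12, with invariant factors (1,1,1,1,1,1,1,1,1,1,1,2).

Now H_k = ker ∂_k / im ∂_{k+1}, so:

  H_0: rank C_0 − rank ∂_1 = 7 − 6 = 1, and the invariant factors of ∂_1 are all 1, so H_0 ≅ Z.
  H_1: rank ker ∂_1 − rank ∂_2 = (18 − 6) − 12 = 0, and ∂_2 has invariant factor 2 > 1, so H_1 ≅ Z_2.
  H_2: rank ker ∂_2 − rank ∂_3 = (12 − 12) − 0 = 0, and there is no ∂_3, so H_2 ≅ 0.

(K is a triangulation of the real projective plane RP^2.)

Hence the Betti numbers are b_0 = 1, b_1 = 0, b_2 = 0.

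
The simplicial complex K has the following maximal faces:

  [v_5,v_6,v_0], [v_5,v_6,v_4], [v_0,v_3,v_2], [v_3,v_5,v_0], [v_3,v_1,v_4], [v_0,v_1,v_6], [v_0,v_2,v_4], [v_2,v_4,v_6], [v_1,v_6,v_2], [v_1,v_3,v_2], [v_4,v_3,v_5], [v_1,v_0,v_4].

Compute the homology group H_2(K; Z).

H_2 ≅ 0.

We work with the vertex ordering v_0 < v_1 < v_2 < v_3 < v_4 < v_5 < v_6. The simplices of K, each written with vertices in increasing order, are:

  0-simplices (7): [v_0], [v_1], [v_2], [v_3], [v_4], [v_5], [v_6]
  1-simplices (18): (18 of them)
  2-simplices (12): (12 of them)

so the chain groups are C_0 ≅ Z^7, C_1 ≅ Z^18, C_2 ≅ Z^12.

Boundary ∂_1: C_1 → C_0 sends each edge [p,q] (with p < q) to q − p. For instance
  ∂[v_0,v_3] = [v_3] − [v_0].
The 7×18 boundary matrix has rank 6 and Smith normal form diag(1,1,1,1,1,1).

The boundary map ∂_2: C_2 → C_1 acts by ∂[p,q,r] = [q,r] − [p,r] + [p,q]. For instance
  ∂[v_2,v_4,v_6] = [v_4,v_6] − [v_2,v_6] + [v_2,v_4],
  ∂[v_0,v_2,v_4] = [v_2,v_4] − [v_0,v_4] + [v_0,v_2].
The resulting 18×12 matrix has rank 12, and its Smith normal form has invariant factors (1,1,1,1,1,1,1,1,1,1,1,2).

Now H_k = ker ∂_k / im ∂_{k+1}, so:

  H_2: rank ker ∂_2 − rank ∂_3 = (12 − 12) − 0 = 0, and there is no ∂_3, so H_2 ≅ 0.

(K is a triangulation of the real projective plane RP^2.)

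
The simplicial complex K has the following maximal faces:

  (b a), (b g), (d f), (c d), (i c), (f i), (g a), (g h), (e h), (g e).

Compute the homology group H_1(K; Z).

We work with the vertex ordering a < b < c < d < e < f < g < h < i. The simplices of K, each written with vertices in increasing order, are:

  0-simplices (9): a, b, c, d, e, f, g, h, i
  1-simplices (10): ab, ag, bg, cd, ci, df, eg, eh, fi, gh

so the chain groups are C_0 ≅ Z^9, C_1 ≅ Z^10.

∂_1: C_1 → C_0 maps an edge to its endpoints' difference, ∂[p,q] = q − p.
The resulting 9×10 matrix has rank 7, and its Smith normal form has invariant factors (1,1,1,1,1,1,1).

Now H_k = ker ∂_k / im ∂_{k+1}, so:

  H_1: rank ker ∂_1 − rank ∂_2 = (10 − 7) − 0 = 3, and there is no ∂_2, so H_1 = Z^3.

(K is a triangulation of the disjoint union of a wedge of 2 circles and the circle S^1.)

H_1 ≅ Z^3.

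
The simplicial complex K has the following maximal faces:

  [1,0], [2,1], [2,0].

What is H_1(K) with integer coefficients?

Take the total order 0 < 1 < 2 on the vertex set. Then K (dimension 1) consists of the simplices:

  0-simplices (3): [0], [1], [2]
  1-simplices (3): [0,1], [0,2], [1,2]

Hence C_0 ≅ Z^3, C_1 ≅ Z^3.

Boundary ∂_1: C_1 → C_0 is given by ∂[p,q] = [q] − [p]. For instance
  ∂[0,2] = [2] − [0].
The 3×3 boundary matrix has rank 2 and Smith normal form diag(1,1).

Computing H_k = (kernel of ∂_k) / (image of ∂_{k+1}):

  H_1: rank ker ∂_1 − rank ∂_2 = (3 − 2) − 0 = 1, and there is no ∂_2, so H_1 ≅ Z.

(K is a triangulation of the circle S^1.)

H_1 ≅ Z.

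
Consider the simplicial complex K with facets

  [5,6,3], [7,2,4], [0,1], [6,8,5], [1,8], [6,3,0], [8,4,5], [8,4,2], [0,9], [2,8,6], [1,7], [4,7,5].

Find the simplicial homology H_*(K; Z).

H_0 ≅ Z,  H_1 ≅ Z^2,  H_2 = 0.

Order the vertices as 0 < 1 < 2 < 3 < 4 < 5 < 6 < 7 < 8 < 9. Listing each simplex with vertices in this order, K has dimension 2 with simplices:

  0-simplices (10): [0], [1], [2], [3], [4], [5], [6], [7], [8], [9]
  1-simplices (19): [0,1], [0,3], [0,6], [0,9], [1,7], [1,8], [2,4], [2,6], [2,7], [2,8], [3,5], [3,6], [4,5], [4,7], [4,8], [5,6], [5,7], [5,8], [6,8]
  2-simplices (8): [0,3,6], [2,4,7], [2,4,8], [2,6,8], [3,5,6], [4,5,7], [4,5,8], [5,6,8]

Hence C_0 ≅ Z^10, C_1 ≅ Z^19, C_2 ≅ Z^8.

The boundary map ∂_1: C_1 → C_0 maps an edge to its endpoints' difference, ∂[p,q] = q − p.
This gives a 10×19 integer matrix of rank 9; reducing to Smith normal form yields diagonal entries (1,1,1,1,1,1,1,1,1).

The boundary map ∂_2: C_2 → C_1 sends each 2-simplex [p,q,r] to [q,r] − [p,r] + [p,q]. For instance
  ∂[3,5,6] = [5,6] − [3,6] + [3,5],
  ∂[0,3,6] = [3,6] − [0,6] + [0,3].
The resulting 19×8 matrix has rank 8, and its Smith normal form has invariant factors (1,1,1,1,1,1,1,1).

Computing H_k = (kernel of ∂_k) / (image of ∂_{k+1}):

  H_0: rank C_0 − rank ∂_1 = 10 − 9 = 1, and the invariant factors of ∂_1 are all 1, so H_0 ≅ Z.
  H_1: rank ker ∂_1 − rank ∂_2 = (19 − 9) − 8 = 2, and the invariant factors of ∂_2 are all 1, so H_1 ≅ Z^2.
  H_2: rank ker ∂_2 − rank ∂_3 = (8 − 8) − 0 = 0, and there is no ∂_3, so H_2 ≅ 0.

As a check, the Euler characteristic is 10 − 19 + 8 = -1, which agrees with 1 − 2 + 0 = -1.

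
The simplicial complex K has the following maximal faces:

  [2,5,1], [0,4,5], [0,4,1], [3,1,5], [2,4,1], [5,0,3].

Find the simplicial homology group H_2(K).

H_2 ≅ 0.

We work with the vertex ordering 0 < 1 < 2 < 3 < 4 < 5. The simplices of K, each written with vertices in increasing order, are:

  0-simplices (6): [0], [1], [2], [3], [4], [5]
  1-simplices (12): [0,1], [0,3], [0,4], [0,5], [1,2], [1,3], [1,4], [1,5], [2,4], [2,5], [3,5], [4,5]
  2-simplices (6): [0,1,4], [0,3,5], [0,4,5], [1,2,4], [1,2,5], [1,3,5]

Hence C_0 ≅ Z^6, C_1 ≅ Z^12, C_2 ≅ Z^6.

Boundary ∂_1: C_1 → C_0 maps an edge to its endpoints' difference, ∂[p,q] = q − p. For instance
  ∂[0,5] = [5] − [0].
This gives a 6×12 integer matrix of rank 5; reducing to Smith normal form yields diagonal entries (1,1,1,1,1).

∂_2: C_2 → C_1 acts by ∂[p,q,r] = [q,r] − [p,r] + [p,q]. For instance
  ∂[1,3,5] = [3,5] − [1,5] + [1,3],
  ∂[0,1,4] = [1,4] − [0,4] + [0,1].
As a 12×6 matrix over Z this has rank 6, with invariant factors (1,1,1,1,1,1).

Now H_k = ker ∂_k / im ∂_{k+1}, so:

  H_2: rank ker ∂_2 − rank ∂_3 = (6 − 6) − 0 = 0, and there is no ∂_3, so H_2 ≅ 0.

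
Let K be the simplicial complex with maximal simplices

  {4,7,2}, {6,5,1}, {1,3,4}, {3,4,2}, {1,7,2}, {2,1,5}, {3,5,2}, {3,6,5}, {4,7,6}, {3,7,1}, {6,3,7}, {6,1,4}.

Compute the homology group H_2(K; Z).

H_2 ≅ 0.

Order the vertices as 1 < 2 < 3 < 4 < 5 < 6 < 7. Listing each simplex with vertices in this order, K has dimension 2 with simplices:

  0-simplices (7): [1], [2], [3], [4], [5], [6], [7]
  1-simplices (18): [1,2], [1,3], [1,4], [1,5], [1,6], [1,7], [2,3], [2,4], [2,5], [2,7], [3,4], [3,5], [3,6], [3,7], [4,6], [4,7], [5,6], [6,7]
  2-simplices (12): [1,2,5], [1,2,7], [1,3,4], [1,3,7], [1,4,6], [1,5,6], [2,3,4], [2,3,5], [2,4,7], [3,5,6], [3,6,7], [4,6,7]

giving chain groups C_0 ≅ Z^7, C_1 ≅ Z^18, C_2 ≅ Z^12.

Boundary ∂_1: C_1 → C_0 maps an edge to its endpoints' difference, ∂[p,q] = q − p.
This gives a 7×18 integer matrix of rank 6; reducing to Smith normal form yields diagonal entries (1,1,1,1,1,1).

The boundary map ∂_2: C_2 → C_1 sends each 2-simplex [p,q,r] to [q,r] − [p,r] + [p,q]. For instance
  ∂[2,4,7] = [4,7] − [2,7] + [2,4],
  ∂[4,6,7] = [6,7] − [4,7] + [4,6].
As a 18×12 matrix over Z this has rank 12, with invariant factors (1,1,1,1,1,1,1,1,1,1,1,2).

Now H_k = ker ∂_k / im ∂_{k+1}, so:

  H_2: rank ker ∂_2 − rank ∂_3 = (12 − 12) − 0 = 0, and there is no ∂_3, so H_2 = 0.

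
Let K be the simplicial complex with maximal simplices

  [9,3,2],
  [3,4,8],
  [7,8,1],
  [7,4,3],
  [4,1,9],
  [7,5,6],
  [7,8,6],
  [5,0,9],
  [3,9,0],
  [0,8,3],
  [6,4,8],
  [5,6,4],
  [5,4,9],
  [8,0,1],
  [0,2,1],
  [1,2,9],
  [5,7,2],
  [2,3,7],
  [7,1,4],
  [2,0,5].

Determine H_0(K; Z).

H_0 = Z.

K has 10 vertices, 30 edges, 20 triangles.
rank ∂_0 = 0, rank ∂_1 = 9 ⇒ b_0 = 10 − 0 − 9 = 1; all invariant factors of ∂_1 are 1 so no torsion. So H_0 ≅ Z.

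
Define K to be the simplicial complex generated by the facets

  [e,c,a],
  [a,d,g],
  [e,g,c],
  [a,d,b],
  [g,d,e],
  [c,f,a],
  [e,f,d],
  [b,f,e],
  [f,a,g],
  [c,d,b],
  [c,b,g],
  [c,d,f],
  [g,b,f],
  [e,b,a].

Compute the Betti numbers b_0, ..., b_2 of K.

K has 7 vertices, 21 edges, 14 triangles.
rank ∂_0 = 0, rank ∂_1 = 6 ⇒ b_0 = 7 − 0 − 6 = 1; all invariant factors of ∂_1 are 1 so no torsion. So H_0 = Z.
rank ∂_1 = 6, rank ∂_2 = 13 ⇒ b_1 = 21 − 6 − 13 = 2; all invariant factors of ∂_2 are 1 so no torsion. So H_1 = Z^2.
rank ∂_2 = 13, rank ∂_3 = 0 ⇒ b_2 = 14 − 13 − 0 = 1. So H_2 = Z.

b_0 = 1, b_1 = 2, b_2 = 1.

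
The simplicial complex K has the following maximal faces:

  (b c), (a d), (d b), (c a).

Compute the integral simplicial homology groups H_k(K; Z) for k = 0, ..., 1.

Order the vertices as a < b < c < d. Listing each simplex with vertices in this order, K has dimension 1 with simplices:

  0-simplices (4): a, b, c, d
  1-simplices (4): ac, ad, bc, bd

so the chain groups are C_0 ≅ Z^4, C_1 ≅ Z^4.

∂_1: C_1 → C_0 is given by ∂[p,q] = [q] − [p]. For instance
  ∂bc = c − b.
As a 4×4 matrix over Z this has rank 3, with invariant factors (1,1,1).

Computing H_k = (kernel of ∂_k) / (image of ∂_{k+1}):

  H_0: rank C_0 − rank ∂_1 = 4 − 3 = 1, and the invariant factors of ∂_1 are all 1, so H_0 ≅ Z.
  H_1: rank ker ∂_1 − rank ∂_2 = (4 − 3) − 0 = 1, and there is no ∂_2, so H_1 ≅ Z.

As a check, the Euler characteristic is 4 − 4 = 0, which agrees with 1 − 1 = 0.

H_0 = Z,  H_1 = Z.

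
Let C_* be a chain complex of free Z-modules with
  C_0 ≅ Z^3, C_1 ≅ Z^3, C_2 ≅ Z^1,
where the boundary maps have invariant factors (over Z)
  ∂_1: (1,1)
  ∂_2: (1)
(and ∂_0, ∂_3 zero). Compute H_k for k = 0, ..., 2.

H_0: b_0 = 3 − 0 − 2 = 1; torsion from ∂_1 factors > 1: none. So H_0 ≅ Z.
H_1: b_1 = 3 − 2 − 1 = 0; torsion from ∂_2 factors > 1: none. So H_1 ≅ 0.
H_2: b_2 = 1 − 1 − 0 = 0; torsion from ∂_3 factors > 1: none. So H_2 ≅ 0.

H_0 ≅ Z,  H_1 = 0,  H_2 = 0.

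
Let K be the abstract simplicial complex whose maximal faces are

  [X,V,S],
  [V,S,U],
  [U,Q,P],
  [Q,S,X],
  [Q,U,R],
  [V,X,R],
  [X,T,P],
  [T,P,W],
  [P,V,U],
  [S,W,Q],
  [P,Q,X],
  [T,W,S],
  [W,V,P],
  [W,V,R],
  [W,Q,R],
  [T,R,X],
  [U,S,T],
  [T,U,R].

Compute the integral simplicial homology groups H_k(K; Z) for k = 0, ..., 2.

Order the vertices as P < Q < R < S < T < U < V < W < X. Listing each simplex with vertices in this order, K has dimension 2 with simplices:

  0-simplices (9): P, Q, R, S, T, U, V, W, X
  1-simplices (27): PQ, PT, PU, PV, PW, PX, QR, QS, QU, QW, QX, RT, RU, RV, RW, RX, ST, SU, SV, SW, SX, TU, TW, TX, UV, VW, VX
  2-simplices (18): PQU, PQX, PTW, PTX, PUV, PVW, QRU, QRW, QSW, QSX, RTU, RTX, RVW, RVX, STU, STW, SUV, SVX

giving chain groups C_0 ≅ Z^9, C_1 ≅ Z^27, C_2 ≅ Z^18.

Boundary ∂_1: C_1 → C_0 is given by ∂[p,q] = [q] − [p]. For instance
  ∂RU = U − R.
The resulting 9×27 matrix has rank 8, and its Smith normal form has invariant factors (1,1,1,1,1,1,1,1).

∂_2: C_2 → C_1 acts by ∂[p,q,r] = [q,r] − [p,r] + [p,q]. For instance
  ∂STU = TU − SU + ST,
  ∂RVW = VW − RW + RV.
The 27×18 boundary matrix has rank 17 and Smith normal form diag(1,1,1,1,1,1,1,1,1,1,1,1,1,1,1,1,1).

Now H_k = ker ∂_k / im ∂_{k+1}, so:

  H_0: rank C_0 − rank ∂_1 = 9 − 8 = 1, and the invariant factors of ∂_1 are all 1, so H_0 ≅ Z.
  H_1: rank ker ∂_1 − rank ∂_2 = (27 − 8) − 17 = 2, and the invariant factors of ∂_2 are all 1, so H_1 ≅ Z^2.
  H_2: rank ker ∂_2 − rank ∂_3 = (18 − 17) − 0 = 1, and there is no ∂_3, so H_2 ≅ Z.

(K is a triangulation of the torus T^2.)

H_0 ≅ Z,  H_1 ≅ Z^2,  H_2 ≅ Z.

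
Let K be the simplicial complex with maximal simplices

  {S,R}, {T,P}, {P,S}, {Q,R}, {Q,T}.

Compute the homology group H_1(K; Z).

H_1 ≅ Z.

Fix the vertex order P < Q < R < S < T and write every simplex with vertices in increasing order. Then dim K = 1 and the simplices of K are:

  0-simplices (5): P, Q, R, S, T
  1-simplices (5): PS, PT, QR, QT, RS

Hence C_0 ≅ Z^5, C_1 ≅ Z^5.

∂_1: C_1 → C_0 is given by ∂[p,q] = [q] − [p]. For instance
  ∂RS = S − R.
As a 5×5 matrix over Z this has rank 4, with invariant factors (1,1,1,1).

Now H_k = ker ∂_k / im ∂_{k+1}, so:

  H_1: rank ker ∂_1 − rank ∂_2 = (5 − 4) − 0 = 1, and there is no ∂_2, so H_1 = Z.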